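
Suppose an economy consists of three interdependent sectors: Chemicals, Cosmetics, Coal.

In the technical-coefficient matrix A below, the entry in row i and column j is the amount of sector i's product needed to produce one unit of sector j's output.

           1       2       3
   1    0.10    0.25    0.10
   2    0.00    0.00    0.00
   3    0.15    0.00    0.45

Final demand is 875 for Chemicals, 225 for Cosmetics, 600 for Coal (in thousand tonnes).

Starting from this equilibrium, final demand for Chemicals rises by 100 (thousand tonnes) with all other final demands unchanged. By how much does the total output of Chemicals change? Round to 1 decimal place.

Δx_1 = 114.6

I − A =
  [   0.90    -0.25    -0.10]
  [   0.00     1.00     0.00]
  [  -0.15     0.00     0.55]
Cofactors of I−A, C_ij = (−1)^(i+j)·(minor ij) (rows/columns in the sector order above):
  C_11 = (1.00)(0.55) − (0.00)(0.00) = 0.5500
  C_12 = −[(0.00)(0.55) − (0.00)(-0.15)] = 0.0000
  C_13 = (0.00)(0.00) − (1.00)(-0.15) = 0.1500
  C_21 = −[(-0.25)(0.55) − (-0.10)(0.00)] = 0.1375
  C_22 = (0.90)(0.55) − (-0.10)(-0.15) = 0.4800
  C_23 = −[(0.90)(0.00) − (-0.25)(-0.15)] = 0.0375
  C_31 = (-0.25)(0.00) − (-0.10)(1.00) = 0.1000
  C_32 = −[(0.90)(0.00) − (-0.10)(0.00)] = 0.0000
  C_33 = (0.90)(1.00) − (-0.25)(0.00) = 0.9000
det(I−A) = Σ_j (I−A)_1j·C_1j = (0.90)(0.5500) + (-0.25)(0.0000) + (-0.10)(0.1500) = 0.4800
adj(I−A) = Cᵀ =
  [ 0.5500   0.1375   0.1000]
  [ 0.0000   0.4800   0.0000]
  [ 0.1500   0.0375   0.9000]
(I − A)⁻¹ = adj(I−A) / det(I−A) ≈
  [   1.1458     0.2865     0.2083]
  [   0.0000     1.0000     0.0000]
  [   0.3125     0.0781     1.8750]
Δx = (I − A)⁻¹ Δd with Δd having +100 in the Chemicals component and 0 elsewhere.
So Δx_1 = L_11 · (+100), where L_11 = adj(I−A)_11 / det(I−A) = 0.5500 / 0.4800.
Δx_1 = 0.5500 × (+100) / 0.4800 = 55.00 / 0.4800 ≈ 114.6.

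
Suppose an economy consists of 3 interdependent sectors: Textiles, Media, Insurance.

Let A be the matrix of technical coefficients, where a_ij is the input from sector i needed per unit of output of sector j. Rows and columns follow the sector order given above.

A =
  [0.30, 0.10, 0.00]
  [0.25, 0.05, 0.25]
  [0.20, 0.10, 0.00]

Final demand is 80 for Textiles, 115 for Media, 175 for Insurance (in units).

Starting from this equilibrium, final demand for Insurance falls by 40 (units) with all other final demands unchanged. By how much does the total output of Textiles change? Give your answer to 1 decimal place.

Δx_T = -1.6

I − A =
  [   0.70    -0.10     0.00]
  [  -0.25     0.95    -0.25]
  [  -0.20    -0.10     1.00]
Cofactors of I−A, C_ij = (−1)^(i+j)·(minor ij) (rows/columns in the sector order above):
  C_11 = (0.95)(1.00) − (-0.25)(-0.10) = 0.9250
  C_12 = −[(-0.25)(1.00) − (-0.25)(-0.20)] = 0.3000
  C_13 = (-0.25)(-0.10) − (0.95)(-0.20) = 0.2150
  C_21 = −[(-0.10)(1.00) − (0.00)(-0.10)] = 0.1000
  C_22 = (0.70)(1.00) − (0.00)(-0.20) = 0.7000
  C_23 = −[(0.70)(-0.10) − (-0.10)(-0.20)] = 0.0900
  C_31 = (-0.10)(-0.25) − (0.00)(0.95) = 0.0250
  C_32 = −[(0.70)(-0.25) − (0.00)(-0.25)] = 0.1750
  C_33 = (0.70)(0.95) − (-0.10)(-0.25) = 0.6400
det(I−A) = Σ_j (I−A)_1j·C_1j = (0.70)(0.9250) + (-0.10)(0.3000) + (0.00)(0.2150) = 0.6175
adj(I−A) = Cᵀ =
  [ 0.9250   0.1000   0.0250]
  [ 0.3000   0.7000   0.1750]
  [ 0.2150   0.0900   0.6400]
(I − A)⁻¹ = adj(I−A) / det(I−A) ≈
  [   1.4980     0.1619     0.0405]
  [   0.4858     1.1336     0.2834]
  [   0.3482     0.1457     1.0364]
Δx = (I − A)⁻¹ Δd with Δd having -40 in the Insurance component and 0 elsewhere.
So Δx_T = L_TI · (-40), where L_TI = adj(I−A)_TI / det(I−A) = 0.0250 / 0.6175.
Δx_T = 0.0250 × (-40) / 0.6175 = -1.00 / 0.6175 ≈ -1.6.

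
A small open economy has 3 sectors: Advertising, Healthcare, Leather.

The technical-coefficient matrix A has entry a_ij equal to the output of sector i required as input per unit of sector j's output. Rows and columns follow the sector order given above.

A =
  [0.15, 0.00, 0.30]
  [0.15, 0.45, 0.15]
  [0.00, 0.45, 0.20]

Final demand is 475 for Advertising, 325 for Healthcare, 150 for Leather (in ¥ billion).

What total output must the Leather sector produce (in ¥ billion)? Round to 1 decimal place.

I − A =
  [   0.85     0.00    -0.30]
  [  -0.15     0.55    -0.15]
  [   0.00    -0.45     0.80]
Cofactors of I−A, C_ij = (−1)^(i+j)·(minor ij) (rows/columns in the sector order above):
  C_11 = (0.55)(0.80) − (-0.15)(-0.45) = 0.3725
  C_12 = −[(-0.15)(0.80) − (-0.15)(0.00)] = 0.1200
  C_13 = (-0.15)(-0.45) − (0.55)(0.00) = 0.0675
  C_21 = −[(0.00)(0.80) − (-0.30)(-0.45)] = 0.1350
  C_22 = (0.85)(0.80) − (-0.30)(0.00) = 0.6800
  C_23 = −[(0.85)(-0.45) − (0.00)(0.00)] = 0.3825
  C_31 = (0.00)(-0.15) − (-0.30)(0.55) = 0.1650
  C_32 = −[(0.85)(-0.15) − (-0.30)(-0.15)] = 0.1725
  C_33 = (0.85)(0.55) − (0.00)(-0.15) = 0.4675
det(I−A) = Σ_j (I−A)_1j·C_1j = (0.85)(0.3725) + (0.00)(0.1200) + (-0.30)(0.0675) = 0.296375
adj(I−A) = Cᵀ =
  [ 0.3725   0.1350   0.1650]
  [ 0.1200   0.6800   0.1725]
  [ 0.0675   0.3825   0.4675]
(I − A)⁻¹ = adj(I−A) / det(I−A) ≈
  [   1.2569     0.4555     0.5567]
  [   0.4049     2.2944     0.5820]
  [   0.2278     1.2906     1.5774]
x = (I − A)⁻¹ d = adj(I−A)·d / det(I−A), with det(I−A) = 0.296375:
  x_1 = (0.3725·475 + 0.1350·325 + 0.1650·150) / 0.296375 = 245.5625 / 0.296375 ≈ 828.6
  x_2 = (0.1200·475 + 0.6800·325 + 0.1725·150) / 0.296375 = 303.875 / 0.296375 ≈ 1025.3
  x_3 = (0.0675·475 + 0.3825·325 + 0.4675·150) / 0.296375 = 226.50 / 0.296375 ≈ 764.2

x_3 = 764.2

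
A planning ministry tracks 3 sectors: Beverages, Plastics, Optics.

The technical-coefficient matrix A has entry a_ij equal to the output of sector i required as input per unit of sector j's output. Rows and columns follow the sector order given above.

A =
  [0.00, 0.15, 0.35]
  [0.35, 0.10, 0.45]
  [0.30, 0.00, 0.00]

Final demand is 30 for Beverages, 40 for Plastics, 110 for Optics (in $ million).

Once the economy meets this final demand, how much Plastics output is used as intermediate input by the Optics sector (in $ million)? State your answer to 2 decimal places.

z_23 = 63.33

I − A =
  [   1.00    -0.15    -0.35]
  [  -0.35     0.90    -0.45]
  [  -0.30     0.00     1.00]
Cofactors of I−A, C_ij = (−1)^(i+j)·(minor ij) (rows/columns in the sector order above):
  C_11 = (0.90)(1.00) − (-0.45)(0.00) = 0.9000
  C_12 = −[(-0.35)(1.00) − (-0.45)(-0.30)] = 0.4850
  C_13 = (-0.35)(0.00) − (0.90)(-0.30) = 0.2700
  C_21 = −[(-0.15)(1.00) − (-0.35)(0.00)] = 0.1500
  C_22 = (1.00)(1.00) − (-0.35)(-0.30) = 0.8950
  C_23 = −[(1.00)(0.00) − (-0.15)(-0.30)] = 0.0450
  C_31 = (-0.15)(-0.45) − (-0.35)(0.90) = 0.3825
  C_32 = −[(1.00)(-0.45) − (-0.35)(-0.35)] = 0.5725
  C_33 = (1.00)(0.90) − (-0.15)(-0.35) = 0.8475
det(I−A) = Σ_j (I−A)_1j·C_1j = (1.00)(0.9000) + (-0.15)(0.4850) + (-0.35)(0.2700) = 0.73275
adj(I−A) = Cᵀ =
  [ 0.9000   0.1500   0.3825]
  [ 0.4850   0.8950   0.5725]
  [ 0.2700   0.0450   0.8475]
(I − A)⁻¹ = adj(I−A) / det(I−A) ≈
  [   1.2282     0.2047     0.5220]
  [   0.6619     1.2214     0.7813]
  [   0.3685     0.0614     1.1566]
First solve x = (I − A)⁻¹ d = adj(I−A)·d / det(I−A); in particular x_3 = (0.2700·30 + 0.0450·40 + 0.8475·110) / 0.73275 = 103.125 / 0.73275 ≈ 140.7369.
Intermediate flow from 2 to 3: z_23 = a_23 · x_3 = 0.45 × 103.125 / 0.73275 = 46.40625 / 0.73275 ≈ 63.33.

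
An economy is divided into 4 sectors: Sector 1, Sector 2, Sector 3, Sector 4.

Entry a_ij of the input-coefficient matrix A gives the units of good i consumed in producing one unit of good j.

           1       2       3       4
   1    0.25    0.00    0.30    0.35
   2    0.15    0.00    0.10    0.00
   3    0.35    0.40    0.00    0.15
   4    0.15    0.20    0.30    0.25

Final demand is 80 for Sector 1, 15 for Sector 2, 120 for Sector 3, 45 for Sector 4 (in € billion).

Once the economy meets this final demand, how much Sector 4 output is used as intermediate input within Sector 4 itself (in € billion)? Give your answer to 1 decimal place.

I − A =
  [   0.75     0.00    -0.30    -0.35]
  [  -0.15     1.00    -0.10     0.00]
  [  -0.35    -0.40     1.00    -0.15]
  [  -0.15    -0.20    -0.30     0.75]
Compute the cofactors C_ij = (−1)^(i+j)·(3×3 minor ij) of I−A; the adjugate is their transpose:
adj(I−A) = Cᵀ =
  [ 0.67200   0.21100   0.33700   0.38100]
  [ 0.13425   0.35400   0.10050   0.08275]
  [ 0.33450   0.25100   0.49950   0.25600]
  [ 0.30400   0.23700   0.29400   0.59700]
det(I−A) = Σ_j (I−A)_1j·C_1j = (0.75)(0.67200) + (0.00)(0.13425) + (-0.30)(0.33450) + (-0.35)(0.30400) = 0.29725
(I − A)⁻¹ = adj(I−A) / det(I−A) ≈
  [   2.2607     0.7098     1.1337     1.2817]
  [   0.4516     1.1909     0.3381     0.2784]
  [   1.1253     0.8444     1.6804     0.8612]
  [   1.0227     0.7973     0.9891     2.0084]
First solve x = (I − A)⁻¹ d = adj(I−A)·d / det(I−A); in particular x_4 = (0.30400·80 + 0.23700·15 + 0.29400·120 + 0.59700·45) / 0.29725 = 90.02 / 0.29725 ≈ 302.843.
Intermediate flow from 4 to 4: z_44 = a_44 · x_4 = 0.25 × 90.02 / 0.29725 = 22.505 / 0.29725 ≈ 75.7.

z_44 = 75.7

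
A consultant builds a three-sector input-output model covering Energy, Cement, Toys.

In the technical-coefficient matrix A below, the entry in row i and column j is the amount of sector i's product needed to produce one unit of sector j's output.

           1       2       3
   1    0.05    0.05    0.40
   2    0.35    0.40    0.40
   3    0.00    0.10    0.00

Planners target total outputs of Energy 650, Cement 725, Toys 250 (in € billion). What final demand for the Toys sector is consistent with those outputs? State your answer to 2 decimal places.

I − A =
  [   0.95    -0.05    -0.40]
  [  -0.35     0.60    -0.40]
  [   0.00    -0.10     1.00]
d = (I − A) x:
  d_1 = (+0.95)·650 + (-0.05)·725 + (-0.40)·250 = 481.25
  d_2 = (-0.35)·650 + (+0.60)·725 + (-0.40)·250 = 107.50
  d_3 = (+0.00)·650 + (-0.10)·725 + (+1.00)·250 = 177.50

d_3 = 177.50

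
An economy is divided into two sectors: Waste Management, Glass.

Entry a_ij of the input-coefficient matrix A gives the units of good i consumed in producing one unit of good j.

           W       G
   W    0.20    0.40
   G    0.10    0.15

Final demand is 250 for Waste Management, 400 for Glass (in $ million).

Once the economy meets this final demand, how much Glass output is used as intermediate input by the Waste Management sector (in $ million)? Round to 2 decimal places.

I − A =
  [   0.80    -0.40]
  [  -0.10     0.85]
det(I−A) = (0.80)(0.85) − (-0.40)(-0.10) = 0.6400
adj(I−A) = [[0.85, 0.40], [0.10, 0.80]]
(I − A)⁻¹ = adj(I−A) / det(I−A) ≈
  [   1.3281     0.6250]
  [   0.1563     1.2500]
First solve x = (I − A)⁻¹ d = adj(I−A)·d / det(I−A); in particular x_W = (0.85·250 + 0.40·400) / 0.6400 = 372.50 / 0.6400 ≈ 582.0313.
Intermediate flow from G to W: z_GW = a_GW · x_W = 0.10 × 372.50 / 0.6400 = 37.25 / 0.6400 ≈ 58.20.

z_GW = 58.20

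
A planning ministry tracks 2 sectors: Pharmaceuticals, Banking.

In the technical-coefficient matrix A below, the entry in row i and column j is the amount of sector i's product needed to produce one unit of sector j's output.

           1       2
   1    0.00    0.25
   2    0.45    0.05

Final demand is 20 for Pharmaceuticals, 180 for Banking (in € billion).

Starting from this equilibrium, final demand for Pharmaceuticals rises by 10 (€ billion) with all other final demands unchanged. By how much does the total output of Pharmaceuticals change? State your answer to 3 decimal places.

Δx_1 = 11.343

I − A =
  [   1.00    -0.25]
  [  -0.45     0.95]
det(I−A) = (1.00)(0.95) − (-0.25)(-0.45) = 0.8375
adj(I−A) = [[0.95, 0.25], [0.45, 1.00]]
(I − A)⁻¹ = adj(I−A) / det(I−A) ≈
  [   1.1343     0.2985]
  [   0.5373     1.1940]
Δx = (I − A)⁻¹ Δd with Δd having +10 in the Pharmaceuticals component and 0 elsewhere.
So Δx_1 = L_11 · (+10), where L_11 = adj(I−A)_11 / det(I−A) = 0.95 / 0.8375.
Δx_1 = 0.95 × (+10) / 0.8375 = 9.50 / 0.8375 ≈ 11.343.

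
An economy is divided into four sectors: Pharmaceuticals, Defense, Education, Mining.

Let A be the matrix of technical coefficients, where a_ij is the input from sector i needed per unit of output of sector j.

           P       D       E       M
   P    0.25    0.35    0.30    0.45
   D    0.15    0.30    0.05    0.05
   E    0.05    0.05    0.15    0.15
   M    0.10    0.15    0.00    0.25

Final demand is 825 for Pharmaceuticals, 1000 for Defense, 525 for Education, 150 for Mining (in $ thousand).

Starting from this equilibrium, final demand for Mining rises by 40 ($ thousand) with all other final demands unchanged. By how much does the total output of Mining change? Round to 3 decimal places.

I − A =
  [   0.75    -0.35    -0.30    -0.45]
  [  -0.15     0.70    -0.05    -0.05]
  [  -0.05    -0.05     0.85    -0.15]
  [  -0.10    -0.15     0.00     0.75]
Compute the cofactors C_ij = (−1)^(i+j)·(3×3 minor ij) of I−A; the adjugate is their transpose:
adj(I−A) = Cᵀ =
  [ 0.436875   0.298500   0.171750   0.316375]
  [ 0.102500   0.424125   0.061125   0.102000]
  [ 0.045625   0.064500   0.305375   0.092750]
  [ 0.078750   0.124625   0.035125   0.386125]
det(I−A) = Σ_j (I−A)_1j·C_1j = (0.75)(0.436875) + (-0.35)(0.102500) + (-0.30)(0.045625) + (-0.45)(0.078750) = 0.24265625
(I − A)⁻¹ = adj(I−A) / det(I−A) ≈
  [   1.8004     1.2301     0.7078     1.3038]
  [   0.4224     1.7478     0.2519     0.4203]
  [   0.1880     0.2658     1.2585     0.3822]
  [   0.3245     0.5136     0.1448     1.5912]
Δx = (I − A)⁻¹ Δd with Δd having +40 in the Mining component and 0 elsewhere.
So Δx_M = L_MM · (+40), where L_MM = adj(I−A)_MM / det(I−A) = 0.386125 / 0.24265625.
Δx_M = 0.386125 × (+40) / 0.24265625 = 15.445 / 0.24265625 ≈ 63.650.

Δx_M = 63.650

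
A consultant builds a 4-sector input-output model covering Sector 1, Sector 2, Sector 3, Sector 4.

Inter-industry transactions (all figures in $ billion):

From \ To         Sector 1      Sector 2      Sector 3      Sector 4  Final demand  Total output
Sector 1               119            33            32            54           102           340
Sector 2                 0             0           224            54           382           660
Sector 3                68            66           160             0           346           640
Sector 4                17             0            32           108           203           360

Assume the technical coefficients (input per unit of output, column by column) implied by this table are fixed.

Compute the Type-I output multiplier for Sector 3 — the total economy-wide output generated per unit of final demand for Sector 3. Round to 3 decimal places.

m_3 = 2.272

Technical coefficients a_ij = z_ij / X_j:
  a_11 = 119/340 = 0.35, a_21 = 0/340 = 0.00, a_31 = 68/340 = 0.20, a_41 = 17/340 = 0.05
  a_12 = 33/660 = 0.05, a_22 = 0/660 = 0.00, a_32 = 66/660 = 0.10, a_42 = 0/660 = 0.00
  a_13 = 32/640 = 0.05, a_23 = 224/640 = 0.35, a_33 = 160/640 = 0.25, a_43 = 32/640 = 0.05
  a_14 = 54/360 = 0.15, a_24 = 54/360 = 0.15, a_34 = 0/360 = 0.00, a_44 = 108/360 = 0.30
I − A =
  [   0.65    -0.05    -0.05    -0.15]
  [   0.00     1.00    -0.35    -0.15]
  [  -0.20    -0.10     0.75     0.00]
  [  -0.05     0.00    -0.05     0.70]
Compute the cofactors C_ij = (−1)^(i+j)·(3×3 minor ij) of I−A; the adjugate is their transpose:
adj(I−A) = Cᵀ =
  [ 0.499750   0.030500   0.055125   0.113625]
  [ 0.056125   0.327125   0.161875   0.082125]
  [ 0.140750   0.051750   0.447125   0.041250]
  [ 0.045750   0.005875   0.035875   0.451250]
det(I−A) = Σ_j (I−A)_1j·C_1j = (0.65)(0.499750) + (-0.05)(0.056125) + (-0.05)(0.140750) + (-0.15)(0.045750) = 0.30813125
(I − A)⁻¹ = adj(I−A) / det(I−A) ≈
  [   1.6219     0.0990     0.1789     0.3688]
  [   0.1821     1.0616     0.5253     0.2665]
  [   0.4568     0.1679     1.4511     0.1339]
  [   0.1485     0.0191     0.1164     1.4645]
The output multiplier for sector j is the column-j sum of the Leontief inverse (I − A)⁻¹ = adj(I−A) / det(I−A).
Column 3 of adj(I−A): (0.055125, 0.161875, 0.447125, 0.035875); det(I−A) = 0.30813125.
m_3 = (0.055125 + 0.161875 + 0.447125 + 0.035875) / 0.30813125 = 0.70 / 0.30813125 ≈ 2.272.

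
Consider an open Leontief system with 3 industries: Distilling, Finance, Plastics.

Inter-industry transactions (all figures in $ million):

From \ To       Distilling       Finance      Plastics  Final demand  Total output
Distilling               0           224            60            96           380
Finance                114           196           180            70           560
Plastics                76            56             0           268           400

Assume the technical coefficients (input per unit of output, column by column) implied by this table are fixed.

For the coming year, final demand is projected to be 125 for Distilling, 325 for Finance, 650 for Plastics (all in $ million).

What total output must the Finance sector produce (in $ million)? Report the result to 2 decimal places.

x_2 = 1613.53

Technical coefficients a_ij = z_ij / X_j:
  a_11 = 0/380 = 0.00, a_21 = 114/380 = 0.30, a_31 = 76/380 = 0.20
  a_12 = 224/560 = 0.40, a_22 = 196/560 = 0.35, a_32 = 56/560 = 0.10
  a_13 = 60/400 = 0.15, a_23 = 180/400 = 0.45, a_33 = 0/400 = 0.00
I − A =
  [   1.00    -0.40    -0.15]
  [  -0.30     0.65    -0.45]
  [  -0.20    -0.10     1.00]
Cofactors of I−A, C_ij = (−1)^(i+j)·(minor ij) (rows/columns in the sector order above):
  C_11 = (0.65)(1.00) − (-0.45)(-0.10) = 0.6050
  C_12 = −[(-0.30)(1.00) − (-0.45)(-0.20)] = 0.3900
  C_13 = (-0.30)(-0.10) − (0.65)(-0.20) = 0.1600
  C_21 = −[(-0.40)(1.00) − (-0.15)(-0.10)] = 0.4150
  C_22 = (1.00)(1.00) − (-0.15)(-0.20) = 0.9700
  C_23 = −[(1.00)(-0.10) − (-0.40)(-0.20)] = 0.1800
  C_31 = (-0.40)(-0.45) − (-0.15)(0.65) = 0.2775
  C_32 = −[(1.00)(-0.45) − (-0.15)(-0.30)] = 0.4950
  C_33 = (1.00)(0.65) − (-0.40)(-0.30) = 0.5300
det(I−A) = Σ_j (I−A)_1j·C_1j = (1.00)(0.6050) + (-0.40)(0.3900) + (-0.15)(0.1600) = 0.4250
adj(I−A) = Cᵀ =
  [ 0.6050   0.4150   0.2775]
  [ 0.3900   0.9700   0.4950]
  [ 0.1600   0.1800   0.5300]
(I − A)⁻¹ = adj(I−A) / det(I−A) ≈
  [   1.4235     0.9765     0.6529]
  [   0.9176     2.2824     1.1647]
  [   0.3765     0.4235     1.2471]
x = (I − A)⁻¹ d = adj(I−A)·d / det(I−A), with det(I−A) = 0.4250:
  x_1 = (0.6050·125 + 0.4150·325 + 0.2775·650) / 0.4250 = 390.875 / 0.4250 ≈ 919.71
  x_2 = (0.3900·125 + 0.9700·325 + 0.4950·650) / 0.4250 = 685.75 / 0.4250 ≈ 1613.53
  x_3 = (0.1600·125 + 0.1800·325 + 0.5300·650) / 0.4250 = 423.00 / 0.4250 ≈ 995.29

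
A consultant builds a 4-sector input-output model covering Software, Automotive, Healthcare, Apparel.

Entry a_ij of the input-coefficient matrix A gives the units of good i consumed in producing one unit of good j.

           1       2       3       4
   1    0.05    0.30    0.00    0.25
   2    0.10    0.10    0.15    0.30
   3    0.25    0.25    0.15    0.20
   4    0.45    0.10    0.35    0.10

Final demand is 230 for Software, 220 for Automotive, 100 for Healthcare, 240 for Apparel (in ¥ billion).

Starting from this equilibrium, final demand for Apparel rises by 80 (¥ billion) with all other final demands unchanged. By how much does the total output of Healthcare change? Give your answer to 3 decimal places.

I − A =
  [   0.95    -0.30     0.00    -0.25]
  [  -0.10     0.90    -0.15    -0.30]
  [  -0.25    -0.25     0.85    -0.20]
  [  -0.45    -0.10    -0.35     0.90]
Compute the cofactors C_ij = (−1)^(i+j)·(3×3 minor ij) of I−A; the adjugate is their transpose:
adj(I−A) = Cᵀ =
  [ 0.537000   0.251625   0.154500   0.267375]
  [ 0.257750   0.542750   0.219875   0.301375]
  [ 0.334250   0.305375   0.569750   0.321250]
  [ 0.427125   0.304875   0.323250   0.654375]
det(I−A) = Σ_j (I−A)_1j·C_1j = (0.95)(0.537000) + (-0.30)(0.257750) + (0.00)(0.334250) + (-0.25)(0.427125) = 0.32604375
(I − A)⁻¹ = adj(I−A) / det(I−A) ≈
  [   1.6470     0.7718     0.4739     0.8201]
  [   0.7905     1.6647     0.6744     0.9243]
  [   1.0252     0.9366     1.7475     0.9853]
  [   1.3100     0.9351     0.9914     2.0070]
Δx = (I − A)⁻¹ Δd with Δd having +80 in the Apparel component and 0 elsewhere.
So Δx_3 = L_34 · (+80), where L_34 = adj(I−A)_34 / det(I−A) = 0.321250 / 0.32604375.
Δx_3 = 0.321250 × (+80) / 0.32604375 = 25.70 / 0.32604375 ≈ 78.824.

Δx_3 = 78.824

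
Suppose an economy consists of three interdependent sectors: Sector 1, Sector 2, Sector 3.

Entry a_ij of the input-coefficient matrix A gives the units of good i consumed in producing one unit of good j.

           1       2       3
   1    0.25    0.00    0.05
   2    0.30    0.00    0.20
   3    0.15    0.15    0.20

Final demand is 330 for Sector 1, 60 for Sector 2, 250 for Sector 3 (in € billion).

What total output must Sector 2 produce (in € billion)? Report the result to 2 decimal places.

I − A =
  [   0.75     0.00    -0.05]
  [  -0.30     1.00    -0.20]
  [  -0.15    -0.15     0.80]
Cofactors of I−A, C_ij = (−1)^(i+j)·(minor ij) (rows/columns in the sector order above):
  C_11 = (1.00)(0.80) − (-0.20)(-0.15) = 0.7700
  C_12 = −[(-0.30)(0.80) − (-0.20)(-0.15)] = 0.2700
  C_13 = (-0.30)(-0.15) − (1.00)(-0.15) = 0.1950
  C_21 = −[(0.00)(0.80) − (-0.05)(-0.15)] = 0.0075
  C_22 = (0.75)(0.80) − (-0.05)(-0.15) = 0.5925
  C_23 = −[(0.75)(-0.15) − (0.00)(-0.15)] = 0.1125
  C_31 = (0.00)(-0.20) − (-0.05)(1.00) = 0.0500
  C_32 = −[(0.75)(-0.20) − (-0.05)(-0.30)] = 0.1650
  C_33 = (0.75)(1.00) − (0.00)(-0.30) = 0.7500
det(I−A) = Σ_j (I−A)_1j·C_1j = (0.75)(0.7700) + (0.00)(0.2700) + (-0.05)(0.1950) = 0.56775
adj(I−A) = Cᵀ =
  [ 0.7700   0.0075   0.0500]
  [ 0.2700   0.5925   0.1650]
  [ 0.1950   0.1125   0.7500]
(I − A)⁻¹ = adj(I−A) / det(I−A) ≈
  [   1.3562     0.0132     0.0881]
  [   0.4756     1.0436     0.2906]
  [   0.3435     0.1982     1.3210]
x = (I − A)⁻¹ d = adj(I−A)·d / det(I−A), with det(I−A) = 0.56775:
  x_1 = (0.7700·330 + 0.0075·60 + 0.0500·250) / 0.56775 = 267.05 / 0.56775 ≈ 470.37
  x_2 = (0.2700·330 + 0.5925·60 + 0.1650·250) / 0.56775 = 165.90 / 0.56775 ≈ 292.21
  x_3 = (0.1950·330 + 0.1125·60 + 0.7500·250) / 0.56775 = 258.60 / 0.56775 ≈ 455.48

x_2 = 292.21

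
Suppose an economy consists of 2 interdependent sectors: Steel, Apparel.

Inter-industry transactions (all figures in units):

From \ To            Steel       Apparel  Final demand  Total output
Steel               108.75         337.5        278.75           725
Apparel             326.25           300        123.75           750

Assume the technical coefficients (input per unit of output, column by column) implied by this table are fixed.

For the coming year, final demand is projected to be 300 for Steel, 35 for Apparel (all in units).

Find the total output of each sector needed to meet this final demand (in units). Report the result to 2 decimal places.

x_1 = 636.59, x_2 = 535.77

Technical coefficients a_ij = z_ij / X_j:
  a_11 = 108.75/725 = 0.15, a_21 = 326.25/725 = 0.45
  a_12 = 337.5/750 = 0.45, a_22 = 300/750 = 0.40
I − A =
  [   0.85    -0.45]
  [  -0.45     0.60]
det(I−A) = (0.85)(0.60) − (-0.45)(-0.45) = 0.3075
adj(I−A) = [[0.60, 0.45], [0.45, 0.85]]
(I − A)⁻¹ = adj(I−A) / det(I−A) ≈
  [   1.9512     1.4634]
  [   1.4634     2.7642]
x = (I − A)⁻¹ d = adj(I−A)·d / det(I−A), with det(I−A) = 0.3075:
  x_1 = (0.60·300 + 0.45·35) / 0.3075 = 195.75 / 0.3075 ≈ 636.59
  x_2 = (0.45·300 + 0.85·35) / 0.3075 = 164.75 / 0.3075 ≈ 535.77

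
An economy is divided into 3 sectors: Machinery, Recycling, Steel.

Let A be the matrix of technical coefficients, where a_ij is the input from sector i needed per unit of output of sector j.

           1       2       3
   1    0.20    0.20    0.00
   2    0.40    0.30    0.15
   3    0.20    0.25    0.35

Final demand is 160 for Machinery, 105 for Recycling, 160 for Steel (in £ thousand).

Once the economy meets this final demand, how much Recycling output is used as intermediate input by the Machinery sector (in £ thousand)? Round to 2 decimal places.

z_21 = 123.55

I − A =
  [   0.80    -0.20     0.00]
  [  -0.40     0.70    -0.15]
  [  -0.20    -0.25     0.65]
Cofactors of I−A, C_ij = (−1)^(i+j)·(minor ij) (rows/columns in the sector order above):
  C_11 = (0.70)(0.65) − (-0.15)(-0.25) = 0.4175
  C_12 = −[(-0.40)(0.65) − (-0.15)(-0.20)] = 0.2900
  C_13 = (-0.40)(-0.25) − (0.70)(-0.20) = 0.2400
  C_21 = −[(-0.20)(0.65) − (0.00)(-0.25)] = 0.1300
  C_22 = (0.80)(0.65) − (0.00)(-0.20) = 0.5200
  C_23 = −[(0.80)(-0.25) − (-0.20)(-0.20)] = 0.2400
  C_31 = (-0.20)(-0.15) − (0.00)(0.70) = 0.0300
  C_32 = −[(0.80)(-0.15) − (0.00)(-0.40)] = 0.1200
  C_33 = (0.80)(0.70) − (-0.20)(-0.40) = 0.4800
det(I−A) = Σ_j (I−A)_1j·C_1j = (0.80)(0.4175) + (-0.20)(0.2900) + (0.00)(0.2400) = 0.2760
adj(I−A) = Cᵀ =
  [ 0.4175   0.1300   0.0300]
  [ 0.2900   0.5200   0.1200]
  [ 0.2400   0.2400   0.4800]
(I − A)⁻¹ = adj(I−A) / det(I−A) ≈
  [   1.5127     0.4710     0.1087]
  [   1.0507     1.8841     0.4348]
  [   0.8696     0.8696     1.7391]
First solve x = (I − A)⁻¹ d = adj(I−A)·d / det(I−A); in particular x_1 = (0.4175·160 + 0.1300·105 + 0.0300·160) / 0.2760 = 85.25 / 0.2760 ≈ 308.8768.
Intermediate flow from 2 to 1: z_21 = a_21 · x_1 = 0.40 × 85.25 / 0.2760 = 34.10 / 0.2760 ≈ 123.55.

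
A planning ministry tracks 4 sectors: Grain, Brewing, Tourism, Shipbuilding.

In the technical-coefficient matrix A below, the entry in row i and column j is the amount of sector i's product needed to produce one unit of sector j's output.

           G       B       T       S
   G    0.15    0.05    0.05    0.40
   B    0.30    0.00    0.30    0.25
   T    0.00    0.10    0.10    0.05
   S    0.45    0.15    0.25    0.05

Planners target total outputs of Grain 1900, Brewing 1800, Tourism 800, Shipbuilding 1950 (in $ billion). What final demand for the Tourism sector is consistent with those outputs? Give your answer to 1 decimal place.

I − A =
  [   0.85    -0.05    -0.05    -0.40]
  [  -0.30     1.00    -0.30    -0.25]
  [   0.00    -0.10     0.90    -0.05]
  [  -0.45    -0.15    -0.25     0.95]
d = (I − A) x:
  d_G = (+0.85)·1900 + (-0.05)·1800 + (-0.05)·800 + (-0.40)·1950 = 705.0
  d_B = (-0.30)·1900 + (+1.00)·1800 + (-0.30)·800 + (-0.25)·1950 = 502.5
  d_T = (+0.00)·1900 + (-0.10)·1800 + (+0.90)·800 + (-0.05)·1950 = 442.5
  d_S = (-0.45)·1900 + (-0.15)·1800 + (-0.25)·800 + (+0.95)·1950 = 527.5

d_T = 442.5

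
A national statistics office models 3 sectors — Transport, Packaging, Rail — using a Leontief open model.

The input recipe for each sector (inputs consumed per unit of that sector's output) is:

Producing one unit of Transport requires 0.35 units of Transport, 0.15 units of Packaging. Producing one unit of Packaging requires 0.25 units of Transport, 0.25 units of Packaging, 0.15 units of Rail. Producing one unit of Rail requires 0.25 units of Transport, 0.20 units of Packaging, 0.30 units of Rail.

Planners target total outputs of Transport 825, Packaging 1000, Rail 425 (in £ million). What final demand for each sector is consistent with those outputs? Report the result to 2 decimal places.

I − A =
  [   0.65    -0.25    -0.25]
  [  -0.15     0.75    -0.20]
  [   0.00    -0.15     0.70]
d = (I − A) x:
  d_T = (+0.65)·825 + (-0.25)·1000 + (-0.25)·425 = 180.00
  d_P = (-0.15)·825 + (+0.75)·1000 + (-0.20)·425 = 541.25
  d_R = (+0.00)·825 + (-0.15)·1000 + (+0.70)·425 = 147.50

d_T = 180.00, d_P = 541.25, d_R = 147.50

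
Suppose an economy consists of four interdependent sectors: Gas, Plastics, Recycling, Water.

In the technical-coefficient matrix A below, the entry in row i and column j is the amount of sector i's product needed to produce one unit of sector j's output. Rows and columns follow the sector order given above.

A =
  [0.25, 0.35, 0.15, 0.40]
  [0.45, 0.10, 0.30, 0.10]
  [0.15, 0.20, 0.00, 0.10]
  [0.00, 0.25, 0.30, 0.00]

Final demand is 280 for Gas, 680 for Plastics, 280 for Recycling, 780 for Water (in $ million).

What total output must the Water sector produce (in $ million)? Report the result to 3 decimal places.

I − A =
  [   0.75    -0.35    -0.15    -0.40]
  [  -0.45     0.90    -0.30    -0.10]
  [  -0.15    -0.20     1.00    -0.10]
  [   0.00    -0.25    -0.30     1.00]
Compute the cofactors C_ij = (−1)^(i+j)·(3×3 minor ij) of I−A; the adjugate is their transpose:
adj(I−A) = Cᵀ =
  [ 0.774500   0.497250   0.384750   0.398000]
  [ 0.486000   0.687000   0.369000   0.300000]
  [ 0.232500   0.236250   0.453750   0.162000]
  [ 0.191250   0.242625   0.228375   0.423000]
det(I−A) = Σ_j (I−A)_1j·C_1j = (0.75)(0.774500) + (-0.35)(0.486000) + (-0.15)(0.232500) + (-0.40)(0.191250) = 0.2994
(I − A)⁻¹ = adj(I−A) / det(I−A) ≈
  [   2.5868     1.6608     1.2851     1.3293]
  [   1.6232     2.2946     1.2325     1.0020]
  [   0.7766     0.7891     1.5155     0.5411]
  [   0.6388     0.8104     0.7628     1.4128]
x = (I − A)⁻¹ d = adj(I−A)·d / det(I−A), with det(I−A) = 0.2994:
  x_1 = (0.774500·280 + 0.497250·680 + 0.384750·280 + 0.398000·780) / 0.2994 = 973.16 / 0.2994 ≈ 3250.367
  x_2 = (0.486000·280 + 0.687000·680 + 0.369000·280 + 0.300000·780) / 0.2994 = 940.56 / 0.2994 ≈ 3141.483
  x_3 = (0.232500·280 + 0.236250·680 + 0.453750·280 + 0.162000·780) / 0.2994 = 479.16 / 0.2994 ≈ 1600.401
  x_4 = (0.191250·280 + 0.242625·680 + 0.228375·280 + 0.423000·780) / 0.2994 = 612.42 / 0.2994 ≈ 2045.491

x_4 = 2045.491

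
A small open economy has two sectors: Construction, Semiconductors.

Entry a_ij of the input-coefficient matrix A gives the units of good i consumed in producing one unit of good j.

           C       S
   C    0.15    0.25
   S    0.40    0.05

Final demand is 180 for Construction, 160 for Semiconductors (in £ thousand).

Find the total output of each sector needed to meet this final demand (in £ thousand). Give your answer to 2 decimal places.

I − A =
  [   0.85    -0.25]
  [  -0.40     0.95]
det(I−A) = (0.85)(0.95) − (-0.25)(-0.40) = 0.7075
adj(I−A) = [[0.95, 0.25], [0.40, 0.85]]
(I − A)⁻¹ = adj(I−A) / det(I−A) ≈
  [   1.3428     0.3534]
  [   0.5654     1.2014]
x = (I − A)⁻¹ d = adj(I−A)·d / det(I−A), with det(I−A) = 0.7075:
  x_C = (0.95·180 + 0.25·160) / 0.7075 = 211.00 / 0.7075 ≈ 298.23
  x_S = (0.40·180 + 0.85·160) / 0.7075 = 208.00 / 0.7075 ≈ 293.99

x_C = 298.23, x_S = 293.99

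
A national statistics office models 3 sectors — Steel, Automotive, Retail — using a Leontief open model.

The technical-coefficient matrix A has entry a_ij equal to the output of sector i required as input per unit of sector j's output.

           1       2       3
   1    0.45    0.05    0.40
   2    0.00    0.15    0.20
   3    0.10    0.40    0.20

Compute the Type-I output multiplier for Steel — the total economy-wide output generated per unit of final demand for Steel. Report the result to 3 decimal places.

I − A =
  [   0.55    -0.05    -0.40]
  [   0.00     0.85    -0.20]
  [  -0.10    -0.40     0.80]
Cofactors of I−A, C_ij = (−1)^(i+j)·(minor ij) (rows/columns in the sector order above):
  C_11 = (0.85)(0.80) − (-0.20)(-0.40) = 0.6000
  C_12 = −[(0.00)(0.80) − (-0.20)(-0.10)] = 0.0200
  C_13 = (0.00)(-0.40) − (0.85)(-0.10) = 0.0850
  C_21 = −[(-0.05)(0.80) − (-0.40)(-0.40)] = 0.2000
  C_22 = (0.55)(0.80) − (-0.40)(-0.10) = 0.4000
  C_23 = −[(0.55)(-0.40) − (-0.05)(-0.10)] = 0.2250
  C_31 = (-0.05)(-0.20) − (-0.40)(0.85) = 0.3500
  C_32 = −[(0.55)(-0.20) − (-0.40)(0.00)] = 0.1100
  C_33 = (0.55)(0.85) − (-0.05)(0.00) = 0.4675
det(I−A) = Σ_j (I−A)_1j·C_1j = (0.55)(0.6000) + (-0.05)(0.0200) + (-0.40)(0.0850) = 0.2950
adj(I−A) = Cᵀ =
  [ 0.6000   0.2000   0.3500]
  [ 0.0200   0.4000   0.1100]
  [ 0.0850   0.2250   0.4675]
(I − A)⁻¹ = adj(I−A) / det(I−A) ≈
  [   2.0339     0.6780     1.1864]
  [   0.0678     1.3559     0.3729]
  [   0.2881     0.7627     1.5847]
The output multiplier for sector j is the column-j sum of the Leontief inverse (I − A)⁻¹ = adj(I−A) / det(I−A).
Column 1 of adj(I−A): (0.6000, 0.0200, 0.0850); det(I−A) = 0.2950.
m_1 = (0.6000 + 0.0200 + 0.0850) / 0.2950 = 0.705 / 0.2950 ≈ 2.390.

m_1 = 2.390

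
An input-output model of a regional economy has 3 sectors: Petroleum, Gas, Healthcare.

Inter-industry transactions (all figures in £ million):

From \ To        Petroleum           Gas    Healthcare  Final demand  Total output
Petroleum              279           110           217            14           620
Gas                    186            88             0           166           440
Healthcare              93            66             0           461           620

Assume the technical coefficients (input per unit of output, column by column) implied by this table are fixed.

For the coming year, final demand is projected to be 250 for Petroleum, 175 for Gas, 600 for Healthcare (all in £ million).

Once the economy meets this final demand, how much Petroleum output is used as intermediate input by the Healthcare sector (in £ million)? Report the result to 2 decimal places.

Technical coefficients a_ij = z_ij / X_j:
  a_11 = 279/620 = 0.45, a_21 = 186/620 = 0.30, a_31 = 93/620 = 0.15
  a_12 = 110/440 = 0.25, a_22 = 88/440 = 0.20, a_32 = 66/440 = 0.15
  a_13 = 217/620 = 0.35, a_23 = 0/620 = 0.00, a_33 = 0/620 = 0.00
I − A =
  [   0.55    -0.25    -0.35]
  [  -0.30     0.80     0.00]
  [  -0.15    -0.15     1.00]
Cofactors of I−A, C_ij = (−1)^(i+j)·(minor ij) (rows/columns in the sector order above):
  C_11 = (0.80)(1.00) − (0.00)(-0.15) = 0.8000
  C_12 = −[(-0.30)(1.00) − (0.00)(-0.15)] = 0.3000
  C_13 = (-0.30)(-0.15) − (0.80)(-0.15) = 0.1650
  C_21 = −[(-0.25)(1.00) − (-0.35)(-0.15)] = 0.3025
  C_22 = (0.55)(1.00) − (-0.35)(-0.15) = 0.4975
  C_23 = −[(0.55)(-0.15) − (-0.25)(-0.15)] = 0.1200
  C_31 = (-0.25)(0.00) − (-0.35)(0.80) = 0.2800
  C_32 = −[(0.55)(0.00) − (-0.35)(-0.30)] = 0.1050
  C_33 = (0.55)(0.80) − (-0.25)(-0.30) = 0.3650
det(I−A) = Σ_j (I−A)_1j·C_1j = (0.55)(0.8000) + (-0.25)(0.3000) + (-0.35)(0.1650) = 0.30725
adj(I−A) = Cᵀ =
  [ 0.8000   0.3025   0.2800]
  [ 0.3000   0.4975   0.1050]
  [ 0.1650   0.1200   0.3650]
(I − A)⁻¹ = adj(I−A) / det(I−A) ≈
  [   2.6037     0.9845     0.9113]
  [   0.9764     1.6192     0.3417]
  [   0.5370     0.3906     1.1880]
First solve x = (I − A)⁻¹ d = adj(I−A)·d / det(I−A); in particular x_3 = (0.1650·250 + 0.1200·175 + 0.3650·600) / 0.30725 = 281.25 / 0.30725 ≈ 915.3784.
Intermediate flow from 1 to 3: z_13 = a_13 · x_3 = 0.35 × 281.25 / 0.30725 = 98.4375 / 0.30725 ≈ 320.38.

z_13 = 320.38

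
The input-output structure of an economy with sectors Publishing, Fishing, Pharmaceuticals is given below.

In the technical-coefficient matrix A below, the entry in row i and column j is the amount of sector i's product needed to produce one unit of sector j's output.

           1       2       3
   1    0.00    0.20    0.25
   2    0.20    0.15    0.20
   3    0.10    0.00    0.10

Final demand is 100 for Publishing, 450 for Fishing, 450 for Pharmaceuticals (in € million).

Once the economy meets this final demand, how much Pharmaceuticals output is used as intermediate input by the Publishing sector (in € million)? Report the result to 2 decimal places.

I − A =
  [   1.00    -0.20    -0.25]
  [  -0.20     0.85    -0.20]
  [  -0.10     0.00     0.90]
Cofactors of I−A, C_ij = (−1)^(i+j)·(minor ij) (rows/columns in the sector order above):
  C_11 = (0.85)(0.90) − (-0.20)(0.00) = 0.7650
  C_12 = −[(-0.20)(0.90) − (-0.20)(-0.10)] = 0.2000
  C_13 = (-0.20)(0.00) − (0.85)(-0.10) = 0.0850
  C_21 = −[(-0.20)(0.90) − (-0.25)(0.00)] = 0.1800
  C_22 = (1.00)(0.90) − (-0.25)(-0.10) = 0.8750
  C_23 = −[(1.00)(0.00) − (-0.20)(-0.10)] = 0.0200
  C_31 = (-0.20)(-0.20) − (-0.25)(0.85) = 0.2525
  C_32 = −[(1.00)(-0.20) − (-0.25)(-0.20)] = 0.2500
  C_33 = (1.00)(0.85) − (-0.20)(-0.20) = 0.8100
det(I−A) = Σ_j (I−A)_1j·C_1j = (1.00)(0.7650) + (-0.20)(0.2000) + (-0.25)(0.0850) = 0.70375
adj(I−A) = Cᵀ =
  [ 0.7650   0.1800   0.2525]
  [ 0.2000   0.8750   0.2500]
  [ 0.0850   0.0200   0.8100]
(I − A)⁻¹ = adj(I−A) / det(I−A) ≈
  [   1.0870     0.2558     0.3588]
  [   0.2842     1.2433     0.3552]
  [   0.1208     0.0284     1.1510]
First solve x = (I − A)⁻¹ d = adj(I−A)·d / det(I−A); in particular x_1 = (0.7650·100 + 0.1800·450 + 0.2525·450) / 0.70375 = 271.125 / 0.70375 ≈ 385.2575.
Intermediate flow from 3 to 1: z_31 = a_31 · x_1 = 0.10 × 271.125 / 0.70375 = 27.1125 / 0.70375 ≈ 38.53.

z_31 = 38.53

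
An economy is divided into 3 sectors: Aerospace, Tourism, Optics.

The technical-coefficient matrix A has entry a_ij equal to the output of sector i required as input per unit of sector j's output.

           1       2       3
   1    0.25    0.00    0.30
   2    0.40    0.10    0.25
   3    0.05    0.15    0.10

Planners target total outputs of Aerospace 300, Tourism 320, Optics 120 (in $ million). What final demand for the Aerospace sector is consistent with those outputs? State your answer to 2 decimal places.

I − A =
  [   0.75     0.00    -0.30]
  [  -0.40     0.90    -0.25]
  [  -0.05    -0.15     0.90]
d = (I − A) x:
  d_1 = (+0.75)·300 + (+0.00)·320 + (-0.30)·120 = 189.00
  d_2 = (-0.40)·300 + (+0.90)·320 + (-0.25)·120 = 138.00
  d_3 = (-0.05)·300 + (-0.15)·320 + (+0.90)·120 = 45.00

d_1 = 189.00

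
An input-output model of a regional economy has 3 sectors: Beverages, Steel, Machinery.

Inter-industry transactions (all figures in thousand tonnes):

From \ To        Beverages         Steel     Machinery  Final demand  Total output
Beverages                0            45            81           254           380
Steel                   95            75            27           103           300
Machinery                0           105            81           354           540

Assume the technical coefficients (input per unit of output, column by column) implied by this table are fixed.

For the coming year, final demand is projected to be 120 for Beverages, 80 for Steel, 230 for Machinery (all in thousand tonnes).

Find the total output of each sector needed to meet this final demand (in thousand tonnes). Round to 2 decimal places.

x_1 = 202.43, x_2 = 197.61, x_3 = 351.96

Technical coefficients a_ij = z_ij / X_j:
  a_11 = 0/380 = 0.00, a_21 = 95/380 = 0.25, a_31 = 0/380 = 0.00
  a_12 = 45/300 = 0.15, a_22 = 75/300 = 0.25, a_32 = 105/300 = 0.35
  a_13 = 81/540 = 0.15, a_23 = 27/540 = 0.05, a_33 = 81/540 = 0.15
I − A =
  [   1.00    -0.15    -0.15]
  [  -0.25     0.75    -0.05]
  [   0.00    -0.35     0.85]
Cofactors of I−A, C_ij = (−1)^(i+j)·(minor ij) (rows/columns in the sector order above):
  C_11 = (0.75)(0.85) − (-0.05)(-0.35) = 0.6200
  C_12 = −[(-0.25)(0.85) − (-0.05)(0.00)] = 0.2125
  C_13 = (-0.25)(-0.35) − (0.75)(0.00) = 0.0875
  C_21 = −[(-0.15)(0.85) − (-0.15)(-0.35)] = 0.1800
  C_22 = (1.00)(0.85) − (-0.15)(0.00) = 0.8500
  C_23 = −[(1.00)(-0.35) − (-0.15)(0.00)] = 0.3500
  C_31 = (-0.15)(-0.05) − (-0.15)(0.75) = 0.1200
  C_32 = −[(1.00)(-0.05) − (-0.15)(-0.25)] = 0.0875
  C_33 = (1.00)(0.75) − (-0.15)(-0.25) = 0.7125
det(I−A) = Σ_j (I−A)_1j·C_1j = (1.00)(0.6200) + (-0.15)(0.2125) + (-0.15)(0.0875) = 0.5750
adj(I−A) = Cᵀ =
  [ 0.6200   0.1800   0.1200]
  [ 0.2125   0.8500   0.0875]
  [ 0.0875   0.3500   0.7125]
(I − A)⁻¹ = adj(I−A) / det(I−A) ≈
  [   1.0783     0.3130     0.2087]
  [   0.3696     1.4783     0.1522]
  [   0.1522     0.6087     1.2391]
x = (I − A)⁻¹ d = adj(I−A)·d / det(I−A), with det(I−A) = 0.5750:
  x_1 = (0.6200·120 + 0.1800·80 + 0.1200·230) / 0.5750 = 116.40 / 0.5750 ≈ 202.43
  x_2 = (0.2125·120 + 0.8500·80 + 0.0875·230) / 0.5750 = 113.625 / 0.5750 ≈ 197.61
  x_3 = (0.0875·120 + 0.3500·80 + 0.7125·230) / 0.5750 = 202.375 / 0.5750 ≈ 351.96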